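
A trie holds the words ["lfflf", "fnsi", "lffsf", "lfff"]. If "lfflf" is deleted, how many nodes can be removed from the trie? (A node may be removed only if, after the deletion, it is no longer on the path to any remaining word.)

2

A node on "lfflf"'s path can go only if nothing else ends at it or branches off below it.
The suffix "lf" (2 nodes) is used only by "lfflf"; the node for "lff" still has the child "s", so pruning stops there.
Nodes removed: 2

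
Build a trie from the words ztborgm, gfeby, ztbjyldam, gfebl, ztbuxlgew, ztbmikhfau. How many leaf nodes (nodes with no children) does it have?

Leaves are exactly the stored words that no other stored word extends.
Those words: "gfebl", "gfeby", "ztbjyldam", "ztbmikhfau", "ztborgm", "ztbuxlgew"
Leaf count: 6

6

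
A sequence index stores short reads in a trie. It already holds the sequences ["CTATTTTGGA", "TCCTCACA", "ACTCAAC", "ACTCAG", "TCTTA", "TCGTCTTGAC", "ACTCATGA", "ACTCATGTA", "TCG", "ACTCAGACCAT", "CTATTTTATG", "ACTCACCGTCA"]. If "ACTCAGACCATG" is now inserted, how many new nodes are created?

1

Walking "ACTCAGACCATG" from the root, the first 11 characters ("ACTCAGACCAT") follow existing edges; "G" is the first miss.
New nodes needed: |"ACTCAGACCATG"| − 11 = 12 − 11 = 1.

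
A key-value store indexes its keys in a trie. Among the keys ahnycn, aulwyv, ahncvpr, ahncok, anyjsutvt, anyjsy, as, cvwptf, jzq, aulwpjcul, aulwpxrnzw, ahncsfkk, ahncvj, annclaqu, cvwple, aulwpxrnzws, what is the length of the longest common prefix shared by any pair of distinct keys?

10

Look for the deepest trie node that still has at least two words in its subtree.
e.g. "aulwpxrnzw" and "aulwpxrnzws" share the prefix "aulwpxrnzw" of length 10; no pair shares a longer one.
Longest shared-prefix length: 10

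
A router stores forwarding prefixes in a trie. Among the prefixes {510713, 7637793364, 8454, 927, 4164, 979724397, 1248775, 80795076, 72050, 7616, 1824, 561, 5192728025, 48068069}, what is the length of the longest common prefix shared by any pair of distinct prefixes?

2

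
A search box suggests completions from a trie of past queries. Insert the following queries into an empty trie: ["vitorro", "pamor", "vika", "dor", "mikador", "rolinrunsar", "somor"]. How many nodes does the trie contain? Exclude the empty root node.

40

Insert word by word; a character creates a node only if that edge doesn't already exist:
  "vitorro" → 7 new (v, i, t, o, r, r, o)
  "pamor" → 5 new (p, a, m, o, r)
  "vika" → prefix "vi" already present; 2 new (k, a)
  "dor" → 3 new (d, o, r)
  "mikador" → 7 new (m, i, k, a, d, o, r)
  "rolinrunsar" → 11 new (r, o, l, i, n, r, u, n, s, a, r)
  "somor" → 5 new (s, o, m, o, r)
Total nodes = 7 + 5 + 2 + 3 + 7 + 11 + 5 = 40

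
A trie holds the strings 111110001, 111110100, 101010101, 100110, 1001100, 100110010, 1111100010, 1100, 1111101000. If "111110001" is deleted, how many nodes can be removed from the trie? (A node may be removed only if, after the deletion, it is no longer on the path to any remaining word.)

0

Walk "111110001" from the leaf back toward the root, removing each node that no remaining word uses.
Every node on "111110001" is still needed (e.g. by "1111100010"), so nothing is freed.
Nodes removed: 0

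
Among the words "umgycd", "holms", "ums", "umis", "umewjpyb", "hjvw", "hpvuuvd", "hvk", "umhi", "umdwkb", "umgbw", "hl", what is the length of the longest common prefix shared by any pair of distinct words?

The deepest shared node is where two words last agree before diverging.
e.g. "umgbw" and "umgycd" share the prefix "umg" of length 3; no pair shares a longer one.
Longest shared-prefix length: 3

3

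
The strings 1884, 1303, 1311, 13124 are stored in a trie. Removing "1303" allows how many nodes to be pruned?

2

After clearing the end-marker at "1303", prune upward until reaching a node still needed by another word.
The suffix "03" (2 nodes) is used only by "1303"; the node for "13" still has the child "1", so pruning stops there.
Nodes removed: 2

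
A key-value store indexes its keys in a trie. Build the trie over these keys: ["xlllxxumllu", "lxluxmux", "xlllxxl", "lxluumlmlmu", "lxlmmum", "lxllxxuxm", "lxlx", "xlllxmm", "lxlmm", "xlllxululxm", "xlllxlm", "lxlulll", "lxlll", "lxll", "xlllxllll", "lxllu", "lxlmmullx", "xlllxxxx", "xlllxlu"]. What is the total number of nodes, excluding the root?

For each word, the new-node count is its length minus the longest prefix already in the trie:
  "xlllxxumllu" → 11 new (x, l, l, l, x, x, u, m, l, l, u)
  "lxluxmux" → 8 new (l, x, l, u, x, m, u, x)
  "xlllxxl" → prefix "xlllxx" already present; 1 new (l)
  "lxluumlmlmu" → prefix "lxlu" already present; 7 new (u, m, l, m, l, m, u)
  "lxlmmum" → prefix "lxl" already present; 4 new (m, m, u, m)
  "lxllxxuxm" → prefix "lxl" already present; 6 new (l, x, x, u, x, m)
  "lxlx" → prefix "lxl" already present; 1 new (x)
  "xlllxmm" → prefix "xlllx" already present; 2 new (m, m)
  "lxlmm" → prefix "lxlmm" already present; 0 new (none)
  "xlllxululxm" → prefix "xlllx" already present; 6 new (u, l, u, l, x, m)
  "xlllxlm" → prefix "xlllx" already present; 2 new (l, m)
  "lxlulll" → prefix "lxlu" already present; 3 new (l, l, l)
  "lxlll" → prefix "lxll" already present; 1 new (l)
  "lxll" → prefix "lxll" already present; 0 new (none)
  "xlllxllll" → prefix "xlllxl" already present; 3 new (l, l, l)
  "lxllu" → prefix "lxll" already present; 1 new (u)
  "lxlmmullx" → prefix "lxlmmu" already present; 3 new (l, l, x)
  "xlllxxxx" → prefix "xlllxx" already present; 2 new (x, x)
  "xlllxlu" → prefix "xlllxl" already present; 1 new (u)
Total nodes = 11 + 8 + 1 + 7 + 4 + 6 + 1 + 2 + 0 + 6 + 2 + 3 + 1 + 0 + 3 + 1 + 3 + 2 + 1 = 62

62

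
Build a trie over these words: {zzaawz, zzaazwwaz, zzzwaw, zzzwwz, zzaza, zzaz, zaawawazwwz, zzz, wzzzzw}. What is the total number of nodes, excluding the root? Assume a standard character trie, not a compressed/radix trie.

Insert word by word; a character creates a node only if that edge doesn't already exist:
  "zzaawz" → 6 new (z, z, a, a, w, z)
  "zzaazwwaz" → prefix "zzaa" already present; 5 new (z, w, w, a, z)
  "zzzwaw" → prefix "zz" already present; 4 new (z, w, a, w)
  "zzzwwz" → prefix "zzzw" already present; 2 new (w, z)
  "zzaza" → prefix "zza" already present; 2 new (z, a)
  "zzaz" → prefix "zzaz" already present; 0 new (none)
  "zaawawazwwz" → prefix "z" already present; 10 new (a, a, w, a, w, a, z, w, w, z)
  "zzz" → prefix "zzz" already present; 0 new (none)
  "wzzzzw" → 6 new (w, z, z, z, z, w)
Total nodes = 6 + 5 + 4 + 2 + 2 + 0 + 10 + 0 + 6 = 35

35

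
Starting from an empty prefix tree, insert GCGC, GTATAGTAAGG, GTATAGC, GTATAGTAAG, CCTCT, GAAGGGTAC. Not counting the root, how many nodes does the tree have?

Trace insertions, counting only characters that open a new branch:
  "GCGC" → 4 new (G, C, G, C)
  "GTATAGTAAGG" → prefix "G" already present; 10 new (T, A, T, A, G, T, A, A, G, G)
  "GTATAGC" → prefix "GTATAG" already present; 1 new (C)
  "GTATAGTAAG" → prefix "GTATAGTAAG" already present; 0 new (none)
  "CCTCT" → 5 new (C, C, T, C, T)
  "GAAGGGTAC" → prefix "G" already present; 8 new (A, A, G, G, G, T, A, C)
Total nodes = 4 + 10 + 1 + 0 + 5 + 8 = 28

28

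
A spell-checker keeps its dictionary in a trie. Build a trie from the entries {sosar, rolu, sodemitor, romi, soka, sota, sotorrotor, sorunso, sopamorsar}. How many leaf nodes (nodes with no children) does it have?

9

Leaves are exactly the stored words that no other stored word extends.
Those words: "rolu", "romi", "sodemitor", "soka", "sopamorsar", "sorunso", "sosar", "sota", "sotorrotor"
Leaf count: 9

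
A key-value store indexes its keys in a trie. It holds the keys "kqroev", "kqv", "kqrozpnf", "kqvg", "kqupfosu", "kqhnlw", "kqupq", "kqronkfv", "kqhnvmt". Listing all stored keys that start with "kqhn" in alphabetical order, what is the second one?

kqhnvmt

DFS of the "kqhn" subtree visits, in order: "kqhnlw", "kqhnvmt"
The 2nd is kqhnvmt.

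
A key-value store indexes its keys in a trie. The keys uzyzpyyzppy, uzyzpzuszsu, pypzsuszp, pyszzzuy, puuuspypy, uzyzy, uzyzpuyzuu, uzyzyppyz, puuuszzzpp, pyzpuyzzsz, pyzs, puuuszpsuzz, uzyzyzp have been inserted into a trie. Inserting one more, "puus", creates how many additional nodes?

1

"puu" is already a path in the trie; the remaining "s" must be added.
So 4 − 3 = 1 new nodes.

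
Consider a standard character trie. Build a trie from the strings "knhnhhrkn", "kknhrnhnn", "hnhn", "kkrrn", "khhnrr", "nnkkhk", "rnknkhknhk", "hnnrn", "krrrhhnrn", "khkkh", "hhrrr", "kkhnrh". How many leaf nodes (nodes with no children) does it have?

12

A leaf is a node with no children — equivalently, the end of a word that is not a proper prefix of any other stored word.
Those words: "hhrrr", "hnhn", "hnnrn", "khhnrr", "khkkh", "kkhnrh", "kknhrnhnn", "kkrrn", "knhnhhrkn", "krrrhhnrn", "nnkkhk", "rnknkhknhk"
Leaf count: 12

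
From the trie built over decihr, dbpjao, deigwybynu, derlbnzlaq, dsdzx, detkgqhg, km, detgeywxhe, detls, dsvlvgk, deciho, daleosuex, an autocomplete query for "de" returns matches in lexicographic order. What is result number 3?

Words with prefix "de", in lexicographic order: "deciho", "decihr", "deigwybynu", "derlbnzlaq", "detgeywxhe", "detkgqhg", "detls"
Position 3: deigwybynu

deigwybynu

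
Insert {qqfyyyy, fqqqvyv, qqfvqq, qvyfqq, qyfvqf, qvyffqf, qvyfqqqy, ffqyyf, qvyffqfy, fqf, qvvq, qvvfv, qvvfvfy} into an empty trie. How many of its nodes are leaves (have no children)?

A leaf is a node with no children — equivalently, the end of a word that is not a proper prefix of any other stored word.
Those words: "ffqyyf", "fqf", "fqqqvyv", "qqfvqq", "qqfyyyy", "qvvfvfy", "qvvq", "qvyffqfy", "qvyfqqqy", "qyfvqf"
Leaf count: 10

10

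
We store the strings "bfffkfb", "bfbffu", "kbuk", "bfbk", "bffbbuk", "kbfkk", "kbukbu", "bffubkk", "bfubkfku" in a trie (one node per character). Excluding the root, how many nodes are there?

Count nodes per top-level branch (shared prefixes stored once):
  'b'-branch (bfbffu, bfbk, bffbbuk, bfffkfb, bffubkk, bfubkfku): 26 nodes
  'k'-branch (kbfkk, kbuk, kbukbu): 9 nodes
Sum: 35

35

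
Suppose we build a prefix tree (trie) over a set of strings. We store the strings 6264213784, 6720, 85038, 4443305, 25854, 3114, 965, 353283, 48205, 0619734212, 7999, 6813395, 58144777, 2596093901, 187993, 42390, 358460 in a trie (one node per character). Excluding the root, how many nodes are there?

Trace insertions, counting only characters that open a new branch:
  "6264213784" → 10 new (6, 2, 6, 4, 2, 1, 3, 7, 8, 4)
  "6720" → prefix "6" already present; 3 new (7, 2, 0)
  "85038" → 5 new (8, 5, 0, 3, 8)
  "4443305" → 7 new (4, 4, 4, 3, 3, 0, 5)
  "25854" → 5 new (2, 5, 8, 5, 4)
  "3114" → 4 new (3, 1, 1, 4)
  "965" → 3 new (9, 6, 5)
  "353283" → prefix "3" already present; 5 new (5, 3, 2, 8, 3)
  "48205" → prefix "4" already present; 4 new (8, 2, 0, 5)
  "0619734212" → 10 new (0, 6, 1, 9, 7, 3, 4, 2, 1, 2)
  "7999" → 4 new (7, 9, 9, 9)
  "6813395" → prefix "6" already present; 6 new (8, 1, 3, 3, 9, 5)
  "58144777" → 8 new (5, 8, 1, 4, 4, 7, 7, 7)
  "2596093901" → prefix "25" already present; 8 new (9, 6, 0, 9, 3, 9, 0, 1)
  "187993" → 6 new (1, 8, 7, 9, 9, 3)
  "42390" → prefix "4" already present; 4 new (2, 3, 9, 0)
  "358460" → prefix "35" already present; 4 new (8, 4, 6, 0)
Total nodes = 10 + 3 + 5 + 7 + 5 + 4 + 3 + 5 + 4 + 10 + 4 + 6 + 8 + 8 + 6 + 4 + 4 = 96

96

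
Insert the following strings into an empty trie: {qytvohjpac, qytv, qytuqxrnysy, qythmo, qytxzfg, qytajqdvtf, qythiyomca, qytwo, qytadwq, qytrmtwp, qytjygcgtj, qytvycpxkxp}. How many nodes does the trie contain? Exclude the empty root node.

62

Trace insertions, counting only characters that open a new branch:
  "qytvohjpac" → 10 new (q, y, t, v, o, h, j, p, a, c)
  "qytv" → prefix "qytv" already present; 0 new (none)
  "qytuqxrnysy" → prefix "qyt" already present; 8 new (u, q, x, r, n, y, s, y)
  "qythmo" → prefix "qyt" already present; 3 new (h, m, o)
  "qytxzfg" → prefix "qyt" already present; 4 new (x, z, f, g)
  "qytajqdvtf" → prefix "qyt" already present; 7 new (a, j, q, d, v, t, f)
  "qythiyomca" → prefix "qyth" already present; 6 new (i, y, o, m, c, a)
  "qytwo" → prefix "qyt" already present; 2 new (w, o)
  "qytadwq" → prefix "qyta" already present; 3 new (d, w, q)
  "qytrmtwp" → prefix "qyt" already present; 5 new (r, m, t, w, p)
  "qytjygcgtj" → prefix "qyt" already present; 7 new (j, y, g, c, g, t, j)
  "qytvycpxkxp" → prefix "qytv" already present; 7 new (y, c, p, x, k, x, p)
Total nodes = 10 + 0 + 8 + 3 + 4 + 7 + 6 + 2 + 3 + 5 + 7 + 7 = 62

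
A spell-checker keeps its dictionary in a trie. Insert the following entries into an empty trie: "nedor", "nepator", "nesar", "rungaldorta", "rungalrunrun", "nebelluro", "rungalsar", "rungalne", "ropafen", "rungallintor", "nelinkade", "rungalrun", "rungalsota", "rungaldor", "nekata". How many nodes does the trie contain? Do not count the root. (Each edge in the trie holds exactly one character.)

68

Insert word by word; a character creates a node only if that edge doesn't already exist:
  "nedor" → 5 new (n, e, d, o, r)
  "nepator" → prefix "ne" already present; 5 new (p, a, t, o, r)
  "nesar" → prefix "ne" already present; 3 new (s, a, r)
  "rungaldorta" → 11 new (r, u, n, g, a, l, d, o, r, t, a)
  "rungalrunrun" → prefix "rungal" already present; 6 new (r, u, n, r, u, n)
  "nebelluro" → prefix "ne" already present; 7 new (b, e, l, l, u, r, o)
  "rungalsar" → prefix "rungal" already present; 3 new (s, a, r)
  "rungalne" → prefix "rungal" already present; 2 new (n, e)
  "ropafen" → prefix "r" already present; 6 new (o, p, a, f, e, n)
  "rungallintor" → prefix "rungal" already present; 6 new (l, i, n, t, o, r)
  "nelinkade" → prefix "ne" already present; 7 new (l, i, n, k, a, d, e)
  "rungalrun" → prefix "rungalrun" already present; 0 new (none)
  "rungalsota" → prefix "rungals" already present; 3 new (o, t, a)
  "rungaldor" → prefix "rungaldor" already present; 0 new (none)
  "nekata" → prefix "ne" already present; 4 new (k, a, t, a)
Total nodes = 5 + 5 + 3 + 11 + 6 + 7 + 3 + 2 + 6 + 6 + 7 + 0 + 3 + 0 + 4 = 68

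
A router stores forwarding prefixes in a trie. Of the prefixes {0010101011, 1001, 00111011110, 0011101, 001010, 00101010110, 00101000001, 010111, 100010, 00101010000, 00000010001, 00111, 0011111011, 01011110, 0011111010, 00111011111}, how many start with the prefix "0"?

14

Filter for entries beginning with "0":
Words under "0": 00000010001, 001010, 00101000001, 00101010000, 0010101011, 00101010110, 00111, 0011101, 00111011110, 00111011111, 0011111010, 0011111011, 010111, 01011110
Count: 14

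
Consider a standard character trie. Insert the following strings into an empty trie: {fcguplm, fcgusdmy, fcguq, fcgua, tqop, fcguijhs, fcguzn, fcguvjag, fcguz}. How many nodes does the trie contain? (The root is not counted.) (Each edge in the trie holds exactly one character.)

27

Count nodes per top-level branch (shared prefixes stored once):
  'f'-branch (fcgua, fcguijhs, fcguplm, fcguq, fcgusdmy, fcguvjag, fcguz, fcguzn): 23 nodes
  't'-branch (tqop): 4 nodes
Sum: 27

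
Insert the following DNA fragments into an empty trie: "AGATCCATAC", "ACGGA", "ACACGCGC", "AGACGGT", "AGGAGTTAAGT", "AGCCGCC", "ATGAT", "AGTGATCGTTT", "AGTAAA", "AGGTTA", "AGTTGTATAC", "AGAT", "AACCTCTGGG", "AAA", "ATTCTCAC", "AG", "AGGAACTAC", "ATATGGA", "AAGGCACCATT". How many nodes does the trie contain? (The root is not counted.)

99

Trace insertions, counting only characters that open a new branch:
  "AGATCCATAC" → 10 new (A, G, A, T, C, C, A, T, A, C)
  "ACGGA" → prefix "A" already present; 4 new (C, G, G, A)
  "ACACGCGC" → prefix "AC" already present; 6 new (A, C, G, C, G, C)
  "AGACGGT" → prefix "AGA" already present; 4 new (C, G, G, T)
  "AGGAGTTAAGT" → prefix "AG" already present; 9 new (G, A, G, T, T, A, A, G, T)
  "AGCCGCC" → prefix "AG" already present; 5 new (C, C, G, C, C)
  "ATGAT" → prefix "A" already present; 4 new (T, G, A, T)
  "AGTGATCGTTT" → prefix "AG" already present; 9 new (T, G, A, T, C, G, T, T, T)
  "AGTAAA" → prefix "AGT" already present; 3 new (A, A, A)
  "AGGTTA" → prefix "AGG" already present; 3 new (T, T, A)
  "AGTTGTATAC" → prefix "AGT" already present; 7 new (T, G, T, A, T, A, C)
  "AGAT" → prefix "AGAT" already present; 0 new (none)
  "AACCTCTGGG" → prefix "A" already present; 9 new (A, C, C, T, C, T, G, G, G)
  "AAA" → prefix "AA" already present; 1 new (A)
  "ATTCTCAC" → prefix "AT" already present; 6 new (T, C, T, C, A, C)
  "AG" → prefix "AG" already present; 0 new (none)
  "AGGAACTAC" → prefix "AGGA" already present; 5 new (A, C, T, A, C)
  "ATATGGA" → prefix "AT" already present; 5 new (A, T, G, G, A)
  "AAGGCACCATT" → prefix "AA" already present; 9 new (G, G, C, A, C, C, A, T, T)
Total nodes = 10 + 4 + 6 + 4 + 9 + 5 + 4 + 9 + 3 + 3 + 7 + 0 + 9 + 1 + 6 + 0 + 5 + 5 + 9 = 99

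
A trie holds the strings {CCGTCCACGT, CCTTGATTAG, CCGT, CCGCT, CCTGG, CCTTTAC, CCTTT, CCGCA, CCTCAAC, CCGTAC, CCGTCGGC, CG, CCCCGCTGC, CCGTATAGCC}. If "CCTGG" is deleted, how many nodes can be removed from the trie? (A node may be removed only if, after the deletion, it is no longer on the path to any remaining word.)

2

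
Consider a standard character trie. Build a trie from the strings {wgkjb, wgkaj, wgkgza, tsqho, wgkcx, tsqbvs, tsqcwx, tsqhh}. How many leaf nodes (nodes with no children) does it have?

8

A leaf is a node with no children — equivalently, the end of a word that is not a proper prefix of any other stored word.
Those words: "tsqbvs", "tsqcwx", "tsqhh", "tsqho", "wgkaj", "wgkcx", "wgkgza", "wgkjb"
Leaf count: 8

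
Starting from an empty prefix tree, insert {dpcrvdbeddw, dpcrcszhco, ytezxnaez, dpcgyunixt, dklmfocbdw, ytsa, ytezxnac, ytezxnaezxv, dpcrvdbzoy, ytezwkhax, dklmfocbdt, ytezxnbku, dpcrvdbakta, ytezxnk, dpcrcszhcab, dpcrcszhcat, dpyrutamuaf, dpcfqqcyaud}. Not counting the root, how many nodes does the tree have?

Insert word by word; a character creates a node only if that edge doesn't already exist:
  "dpcrvdbeddw" → 11 new (d, p, c, r, v, d, b, e, d, d, w)
  "dpcrcszhco" → prefix "dpcr" already present; 6 new (c, s, z, h, c, o)
  "ytezxnaez" → 9 new (y, t, e, z, x, n, a, e, z)
  "dpcgyunixt" → prefix "dpc" already present; 7 new (g, y, u, n, i, x, t)
  "dklmfocbdw" → prefix "d" already present; 9 new (k, l, m, f, o, c, b, d, w)
  "ytsa" → prefix "yt" already present; 2 new (s, a)
  "ytezxnac" → prefix "ytezxna" already present; 1 new (c)
  "ytezxnaezxv" → prefix "ytezxnaez" already present; 2 new (x, v)
  "dpcrvdbzoy" → prefix "dpcrvdb" already present; 3 new (z, o, y)
  "ytezwkhax" → prefix "ytez" already present; 5 new (w, k, h, a, x)
  "dklmfocbdt" → prefix "dklmfocbd" already present; 1 new (t)
  "ytezxnbku" → prefix "ytezxn" already present; 3 new (b, k, u)
  "dpcrvdbakta" → prefix "dpcrvdb" already present; 4 new (a, k, t, a)
  "ytezxnk" → prefix "ytezxn" already present; 1 new (k)
  "dpcrcszhcab" → prefix "dpcrcszhc" already present; 2 new (a, b)
  "dpcrcszhcat" → prefix "dpcrcszhca" already present; 1 new (t)
  "dpyrutamuaf" → prefix "dp" already present; 9 new (y, r, u, t, a, m, u, a, f)
  "dpcfqqcyaud" → prefix "dpc" already present; 8 new (f, q, q, c, y, a, u, d)
Total nodes = 11 + 6 + 9 + 7 + 9 + 2 + 1 + 2 + 3 + 5 + 1 + 3 + 4 + 1 + 2 + 1 + 9 + 8 = 84

84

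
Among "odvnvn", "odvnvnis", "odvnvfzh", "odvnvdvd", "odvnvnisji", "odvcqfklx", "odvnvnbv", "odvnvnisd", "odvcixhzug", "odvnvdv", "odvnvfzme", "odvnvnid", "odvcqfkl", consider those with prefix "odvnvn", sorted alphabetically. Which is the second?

Words with prefix "odvnvn", in lexicographic order: "odvnvn", "odvnvnbv", "odvnvnid", "odvnvnis", "odvnvnisd", "odvnvnisji"
The 2nd is odvnvnbv.

odvnvnbv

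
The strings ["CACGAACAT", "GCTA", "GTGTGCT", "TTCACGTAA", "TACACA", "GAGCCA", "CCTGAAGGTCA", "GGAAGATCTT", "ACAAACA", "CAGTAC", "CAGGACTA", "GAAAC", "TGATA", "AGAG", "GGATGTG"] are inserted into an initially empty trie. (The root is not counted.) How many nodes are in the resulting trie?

87

Trace insertions, counting only characters that open a new branch:
  "CACGAACAT" → 9 new (C, A, C, G, A, A, C, A, T)
  "GCTA" → 4 new (G, C, T, A)
  "GTGTGCT" → prefix "G" already present; 6 new (T, G, T, G, C, T)
  "TTCACGTAA" → 9 new (T, T, C, A, C, G, T, A, A)
  "TACACA" → prefix "T" already present; 5 new (A, C, A, C, A)
  "GAGCCA" → prefix "G" already present; 5 new (A, G, C, C, A)
  "CCTGAAGGTCA" → prefix "C" already present; 10 new (C, T, G, A, A, G, G, T, C, A)
  "GGAAGATCTT" → prefix "G" already present; 9 new (G, A, A, G, A, T, C, T, T)
  "ACAAACA" → 7 new (A, C, A, A, A, C, A)
  "CAGTAC" → prefix "CA" already present; 4 new (G, T, A, C)
  "CAGGACTA" → prefix "CAG" already present; 5 new (G, A, C, T, A)
  "GAAAC" → prefix "GA" already present; 3 new (A, A, C)
  "TGATA" → prefix "T" already present; 4 new (G, A, T, A)
  "AGAG" → prefix "A" already present; 3 new (G, A, G)
  "GGATGTG" → prefix "GGA" already present; 4 new (T, G, T, G)
Total nodes = 9 + 4 + 6 + 9 + 5 + 5 + 10 + 9 + 7 + 4 + 5 + 3 + 4 + 3 + 4 = 87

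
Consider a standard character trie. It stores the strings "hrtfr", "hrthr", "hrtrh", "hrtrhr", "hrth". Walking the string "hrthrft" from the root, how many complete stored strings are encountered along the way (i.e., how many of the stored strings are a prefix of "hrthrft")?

Check each prefix of "hrthrft" against the stored set — each match is an end-marker on the path.
Prefixes of the query that are stored words: "hrth", "hrthr"
Count: 2

2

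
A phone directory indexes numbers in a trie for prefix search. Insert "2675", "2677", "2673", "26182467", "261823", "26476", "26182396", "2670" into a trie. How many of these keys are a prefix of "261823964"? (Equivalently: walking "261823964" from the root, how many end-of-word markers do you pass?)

Walk "261823964" from the root; an end-of-word marker is hit whenever a stored word is a prefix of "261823964".
Prefixes of the query that are stored words: "261823", "26182396"
Count: 2

2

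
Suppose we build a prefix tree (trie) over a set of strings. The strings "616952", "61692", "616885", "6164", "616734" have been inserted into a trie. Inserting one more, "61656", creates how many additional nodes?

2

"616" is already a path in the trie; the remaining "56" must be added.
New nodes needed: |"61656"| − 3 = 5 − 3 = 2.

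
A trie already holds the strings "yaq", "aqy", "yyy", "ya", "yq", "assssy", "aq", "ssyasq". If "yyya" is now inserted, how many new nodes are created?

1

The longest prefix of "yyya" already in the trie is "yyy" (length 3).
New nodes needed: |"yyya"| − 3 = 4 − 3 = 1.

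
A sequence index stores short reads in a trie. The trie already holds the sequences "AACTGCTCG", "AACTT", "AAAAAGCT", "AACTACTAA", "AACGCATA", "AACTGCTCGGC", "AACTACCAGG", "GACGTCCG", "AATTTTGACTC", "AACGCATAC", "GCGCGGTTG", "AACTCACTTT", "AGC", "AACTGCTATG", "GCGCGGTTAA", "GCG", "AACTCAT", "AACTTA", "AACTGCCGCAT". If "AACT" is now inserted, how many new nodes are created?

0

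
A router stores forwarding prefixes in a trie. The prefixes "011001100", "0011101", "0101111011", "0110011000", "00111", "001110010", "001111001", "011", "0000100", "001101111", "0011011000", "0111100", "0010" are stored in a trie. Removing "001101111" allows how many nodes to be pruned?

2

After clearing the end-marker at "001101111", prune upward until reaching a node still needed by another word.
The suffix "11" (2 nodes) is used only by "001101111"; the node for "0011011" still has the child "0", so pruning stops there.
Nodes removed: 2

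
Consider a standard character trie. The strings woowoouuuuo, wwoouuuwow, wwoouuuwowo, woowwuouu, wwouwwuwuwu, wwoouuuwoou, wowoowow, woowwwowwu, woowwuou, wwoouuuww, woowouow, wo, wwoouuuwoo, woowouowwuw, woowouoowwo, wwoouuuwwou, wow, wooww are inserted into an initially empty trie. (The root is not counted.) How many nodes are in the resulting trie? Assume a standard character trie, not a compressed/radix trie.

Trace insertions, counting only characters that open a new branch:
  "woowoouuuuo" → 11 new (w, o, o, w, o, o, u, u, u, u, o)
  "wwoouuuwow" → prefix "w" already present; 9 new (w, o, o, u, u, u, w, o, w)
  "wwoouuuwowo" → prefix "wwoouuuwow" already present; 1 new (o)
  "woowwuouu" → prefix "woow" already present; 5 new (w, u, o, u, u)
  "wwouwwuwuwu" → prefix "wwo" already present; 8 new (u, w, w, u, w, u, w, u)
  "wwoouuuwoou" → prefix "wwoouuuwo" already present; 2 new (o, u)
  "wowoowow" → prefix "wo" already present; 6 new (w, o, o, w, o, w)
  "woowwwowwu" → prefix "wooww" already present; 5 new (w, o, w, w, u)
  "woowwuou" → prefix "woowwuou" already present; 0 new (none)
  "wwoouuuww" → prefix "wwoouuuw" already present; 1 new (w)
  "woowouow" → prefix "woowo" already present; 3 new (u, o, w)
  "wo" → prefix "wo" already present; 0 new (none)
  "wwoouuuwoo" → prefix "wwoouuuwoo" already present; 0 new (none)
  "woowouowwuw" → prefix "woowouow" already present; 3 new (w, u, w)
  "woowouoowwo" → prefix "woowouo" already present; 4 new (o, w, w, o)
  "wwoouuuwwou" → prefix "wwoouuuww" already present; 2 new (o, u)
  "wow" → prefix "wow" already present; 0 new (none)
  "wooww" → prefix "wooww" already present; 0 new (none)
Total nodes = 11 + 9 + 1 + 5 + 8 + 2 + 6 + 5 + 0 + 1 + 3 + 0 + 0 + 3 + 4 + 2 + 0 + 0 = 60

60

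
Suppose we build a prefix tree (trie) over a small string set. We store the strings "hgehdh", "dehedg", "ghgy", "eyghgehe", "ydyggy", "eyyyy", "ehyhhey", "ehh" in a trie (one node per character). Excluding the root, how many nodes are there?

40

Count nodes per top-level branch (shared prefixes stored once):
  'd'-branch (dehedg): 6 nodes
  'e'-branch (ehh, ehyhhey, eyghgehe, eyyyy): 18 nodes
  'g'-branch (ghgy): 4 nodes
  'h'-branch (hgehdh): 6 nodes
  'y'-branch (ydyggy): 6 nodes
Sum: 40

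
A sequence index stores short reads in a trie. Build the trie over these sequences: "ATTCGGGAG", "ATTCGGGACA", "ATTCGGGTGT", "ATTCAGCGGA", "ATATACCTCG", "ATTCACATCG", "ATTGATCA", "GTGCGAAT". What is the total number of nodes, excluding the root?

Insert word by word; a character creates a node only if that edge doesn't already exist:
  "ATTCGGGAG" → 9 new (A, T, T, C, G, G, G, A, G)
  "ATTCGGGACA" → prefix "ATTCGGGA" already present; 2 new (C, A)
  "ATTCGGGTGT" → prefix "ATTCGGG" already present; 3 new (T, G, T)
  "ATTCAGCGGA" → prefix "ATTC" already present; 6 new (A, G, C, G, G, A)
  "ATATACCTCG" → prefix "AT" already present; 8 new (A, T, A, C, C, T, C, G)
  "ATTCACATCG" → prefix "ATTCA" already present; 5 new (C, A, T, C, G)
  "ATTGATCA" → prefix "ATT" already present; 5 new (G, A, T, C, A)
  "GTGCGAAT" → 8 new (G, T, G, C, G, A, A, T)
Total nodes = 9 + 2 + 3 + 6 + 8 + 5 + 5 + 8 = 46

46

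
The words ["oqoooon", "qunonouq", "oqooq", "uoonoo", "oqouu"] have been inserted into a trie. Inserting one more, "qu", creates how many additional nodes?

"qu" is already a full path in the trie; only an end-marker is added.
No new nodes are needed: 0.

0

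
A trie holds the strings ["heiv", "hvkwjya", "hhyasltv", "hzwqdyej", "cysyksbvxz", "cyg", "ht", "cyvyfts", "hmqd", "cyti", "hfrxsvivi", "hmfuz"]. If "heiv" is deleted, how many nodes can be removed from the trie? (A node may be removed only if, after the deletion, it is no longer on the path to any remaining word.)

3

A node on "heiv"'s path can go only if nothing else ends at it or branches off below it.
The suffix "eiv" (3 nodes) is used only by "heiv"; the node for "h" still has the child "v", so pruning stops there.
Nodes removed: 3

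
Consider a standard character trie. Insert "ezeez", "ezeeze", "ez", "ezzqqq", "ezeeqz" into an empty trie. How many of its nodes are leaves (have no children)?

A leaf is a node with no children — equivalently, the end of a word that is not a proper prefix of any other stored word.
Those words: "ezeeqz", "ezeeze", "ezzqqq"
Leaf count: 3

3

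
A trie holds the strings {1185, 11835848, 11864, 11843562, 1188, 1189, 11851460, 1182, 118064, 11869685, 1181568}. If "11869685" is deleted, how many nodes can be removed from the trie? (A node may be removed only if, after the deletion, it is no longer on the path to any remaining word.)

A node on "11869685"'s path can go only if nothing else ends at it or branches off below it.
The suffix "9685" (4 nodes) is used only by "11869685"; the node for "1186" still has the child "4", so pruning stops there.
Nodes removed: 4

4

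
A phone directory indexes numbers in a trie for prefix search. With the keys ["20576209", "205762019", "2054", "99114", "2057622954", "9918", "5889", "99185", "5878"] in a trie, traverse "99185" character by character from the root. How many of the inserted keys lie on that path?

Check each prefix of "99185" against the stored set — each match is an end-marker on the path.
Prefixes of the query that are stored words: "9918", "99185"
Count: 2

2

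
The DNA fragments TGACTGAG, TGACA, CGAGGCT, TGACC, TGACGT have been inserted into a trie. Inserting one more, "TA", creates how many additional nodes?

The longest prefix of "TA" already in the trie is "T" (length 1).
So 2 − 1 = 1 new nodes.

1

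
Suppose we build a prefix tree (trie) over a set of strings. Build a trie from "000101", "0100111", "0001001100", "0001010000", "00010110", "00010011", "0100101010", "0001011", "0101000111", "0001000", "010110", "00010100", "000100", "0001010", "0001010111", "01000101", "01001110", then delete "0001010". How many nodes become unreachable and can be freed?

0

After clearing the end-marker at "0001010", prune upward until reaching a node still needed by another word.
Every node on "0001010" is still needed (e.g. by "0001010000"), so nothing is freed.
Nodes removed: 0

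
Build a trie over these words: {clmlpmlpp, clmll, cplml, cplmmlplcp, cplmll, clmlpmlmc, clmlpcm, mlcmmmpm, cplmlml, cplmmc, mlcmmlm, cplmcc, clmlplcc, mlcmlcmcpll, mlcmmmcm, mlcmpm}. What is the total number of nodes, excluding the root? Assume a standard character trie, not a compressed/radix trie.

Trace insertions, counting only characters that open a new branch:
  "clmlpmlpp" → 9 new (c, l, m, l, p, m, l, p, p)
  "clmll" → prefix "clml" already present; 1 new (l)
  "cplml" → prefix "c" already present; 4 new (p, l, m, l)
  "cplmmlplcp" → prefix "cplm" already present; 6 new (m, l, p, l, c, p)
  "cplmll" → prefix "cplml" already present; 1 new (l)
  "clmlpmlmc" → prefix "clmlpml" already present; 2 new (m, c)
  "clmlpcm" → prefix "clmlp" already present; 2 new (c, m)
  "mlcmmmpm" → 8 new (m, l, c, m, m, m, p, m)
  "cplmlml" → prefix "cplml" already present; 2 new (m, l)
  "cplmmc" → prefix "cplmm" already present; 1 new (c)
  "mlcmmlm" → prefix "mlcmm" already present; 2 new (l, m)
  "cplmcc" → prefix "cplm" already present; 2 new (c, c)
  "clmlplcc" → prefix "clmlp" already present; 3 new (l, c, c)
  "mlcmlcmcpll" → prefix "mlcm" already present; 7 new (l, c, m, c, p, l, l)
  "mlcmmmcm" → prefix "mlcmmm" already present; 2 new (c, m)
  "mlcmpm" → prefix "mlcm" already present; 2 new (p, m)
Total nodes = 9 + 1 + 4 + 6 + 1 + 2 + 2 + 8 + 2 + 1 + 2 + 2 + 3 + 7 + 2 + 2 = 54

54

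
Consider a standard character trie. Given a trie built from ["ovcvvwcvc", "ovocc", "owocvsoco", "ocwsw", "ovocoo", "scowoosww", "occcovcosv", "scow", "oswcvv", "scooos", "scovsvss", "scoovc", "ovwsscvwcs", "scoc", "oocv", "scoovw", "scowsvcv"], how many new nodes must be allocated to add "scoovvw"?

Walking "scoovvw" from the root, the first 5 characters ("scoov") follow existing edges; "v" is the first miss.
Each of the 2 remaining characters creates one node.

2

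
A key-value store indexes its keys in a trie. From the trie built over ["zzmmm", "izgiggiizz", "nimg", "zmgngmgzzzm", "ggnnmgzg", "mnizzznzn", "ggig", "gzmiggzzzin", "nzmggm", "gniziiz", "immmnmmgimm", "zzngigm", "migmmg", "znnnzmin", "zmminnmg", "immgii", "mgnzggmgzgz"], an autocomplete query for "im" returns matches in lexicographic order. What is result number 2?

Words with prefix "im", in lexicographic order: "immgii", "immmnmmgimm"
The 2nd is immmnmmgimm.

immmnmmgimm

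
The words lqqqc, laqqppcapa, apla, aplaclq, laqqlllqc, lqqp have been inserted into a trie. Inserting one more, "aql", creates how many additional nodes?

Walking "aql" from the root, the first 1 characters ("a") follow existing edges; "q" is the first miss.
So 3 − 1 = 2 new nodes.

2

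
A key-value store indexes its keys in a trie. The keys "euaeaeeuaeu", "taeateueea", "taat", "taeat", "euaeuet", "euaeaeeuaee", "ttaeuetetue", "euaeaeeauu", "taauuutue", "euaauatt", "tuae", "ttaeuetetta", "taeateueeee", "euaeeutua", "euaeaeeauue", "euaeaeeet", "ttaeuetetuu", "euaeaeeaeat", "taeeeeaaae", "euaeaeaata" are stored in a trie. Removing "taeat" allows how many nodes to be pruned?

Walk "taeat" from the leaf back toward the root, removing each node that no remaining word uses.
Every node on "taeat" is still needed (e.g. by "taeateueea"), so nothing is freed.
Nodes removed: 0

0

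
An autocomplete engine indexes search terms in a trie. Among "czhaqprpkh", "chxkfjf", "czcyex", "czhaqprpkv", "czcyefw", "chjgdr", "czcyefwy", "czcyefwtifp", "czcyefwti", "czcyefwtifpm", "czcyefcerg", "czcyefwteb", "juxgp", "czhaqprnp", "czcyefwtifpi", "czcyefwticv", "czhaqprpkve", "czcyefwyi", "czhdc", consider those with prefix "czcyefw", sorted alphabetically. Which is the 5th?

czcyefwtifp

DFS of the "czcyefw" subtree visits, in order: "czcyefw", "czcyefwteb", "czcyefwti", "czcyefwticv", "czcyefwtifp", "czcyefwtifpi", "czcyefwtifpm", "czcyefwy", "czcyefwyi"
Position 5: czcyefwtifp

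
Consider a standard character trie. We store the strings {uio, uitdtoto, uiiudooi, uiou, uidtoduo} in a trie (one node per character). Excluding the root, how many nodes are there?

Count nodes per top-level branch (shared prefixes stored once):
  'u'-branch (uidtoduo, uiiudooi, uio, uiou, uitdtoto): 22 nodes
Sum: 22

22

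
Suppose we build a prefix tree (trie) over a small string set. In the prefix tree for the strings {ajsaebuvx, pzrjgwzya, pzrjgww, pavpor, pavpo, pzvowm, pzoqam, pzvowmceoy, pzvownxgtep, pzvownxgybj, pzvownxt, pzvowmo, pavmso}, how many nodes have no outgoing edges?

Leaves are exactly the stored words that no other stored word extends.
Those words: "ajsaebuvx", "pavmso", "pavpor", "pzoqam", "pzrjgww", "pzrjgwzya", "pzvowmceoy", "pzvowmo", "pzvownxgtep", "pzvownxgybj", "pzvownxt"
Leaf count: 11

11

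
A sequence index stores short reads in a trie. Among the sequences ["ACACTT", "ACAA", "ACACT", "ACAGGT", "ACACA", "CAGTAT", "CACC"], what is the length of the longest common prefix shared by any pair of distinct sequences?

5

Look for the deepest trie node that still has at least two words in its subtree.
"ACACT" and "ACACTT" agree on "ACACT" (5 characters) before diverging; nothing deeper is shared.
Longest shared-prefix length: 5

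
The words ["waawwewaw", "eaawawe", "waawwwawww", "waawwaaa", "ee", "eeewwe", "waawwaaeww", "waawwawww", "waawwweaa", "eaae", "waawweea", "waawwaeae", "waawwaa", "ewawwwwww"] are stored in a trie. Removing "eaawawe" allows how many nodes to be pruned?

Walk "eaawawe" from the leaf back toward the root, removing each node that no remaining word uses.
The suffix "wawe" (4 nodes) is used only by "eaawawe"; the node for "eaa" still has the child "e", so pruning stops there.
Nodes removed: 4

4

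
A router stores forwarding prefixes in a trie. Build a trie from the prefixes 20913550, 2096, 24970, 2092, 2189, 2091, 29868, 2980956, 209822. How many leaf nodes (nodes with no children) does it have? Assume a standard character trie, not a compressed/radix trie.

A leaf is a node with no children — equivalently, the end of a word that is not a proper prefix of any other stored word.
Those words: "20913550", "2092", "2096", "209822", "2189", "24970", "2980956", "29868"
Leaf count: 8

8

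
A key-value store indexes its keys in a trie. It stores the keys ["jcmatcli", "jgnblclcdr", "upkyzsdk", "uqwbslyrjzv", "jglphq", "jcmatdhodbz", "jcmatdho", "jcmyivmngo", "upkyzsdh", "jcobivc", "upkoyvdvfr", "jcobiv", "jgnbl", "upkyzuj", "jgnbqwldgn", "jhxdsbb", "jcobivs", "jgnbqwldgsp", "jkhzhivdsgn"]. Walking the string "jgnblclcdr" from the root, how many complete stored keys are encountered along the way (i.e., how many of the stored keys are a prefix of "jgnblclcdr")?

2

Check each prefix of "jgnblclcdr" against the stored set — each match is an end-marker on the path.
Prefixes of the query that are stored words: "jgnbl", "jgnblclcdr"
Count: 2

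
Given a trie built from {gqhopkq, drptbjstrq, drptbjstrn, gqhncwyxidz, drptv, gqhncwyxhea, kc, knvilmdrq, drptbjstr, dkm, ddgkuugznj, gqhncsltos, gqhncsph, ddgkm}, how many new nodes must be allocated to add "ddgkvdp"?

The longest prefix of "ddgkvdp" already in the trie is "ddgk" (length 4).
So 7 − 4 = 3 new nodes.

3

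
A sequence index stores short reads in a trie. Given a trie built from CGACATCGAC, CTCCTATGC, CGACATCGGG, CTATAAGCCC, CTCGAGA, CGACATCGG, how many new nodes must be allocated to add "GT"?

2

"GT" shares no prefix with any stored word, so all 2 characters open new nodes.
2 − 0 = 2 new nodes.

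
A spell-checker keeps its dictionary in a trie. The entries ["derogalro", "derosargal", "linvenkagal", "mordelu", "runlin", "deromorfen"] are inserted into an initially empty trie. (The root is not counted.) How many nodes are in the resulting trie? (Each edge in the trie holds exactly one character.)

For each word, the new-node count is its length minus the longest prefix already in the trie:
  "derogalro" → 9 new (d, e, r, o, g, a, l, r, o)
  "derosargal" → prefix "dero" already present; 6 new (s, a, r, g, a, l)
  "linvenkagal" → 11 new (l, i, n, v, e, n, k, a, g, a, l)
  "mordelu" → 7 new (m, o, r, d, e, l, u)
  "runlin" → 6 new (r, u, n, l, i, n)
  "deromorfen" → prefix "dero" already present; 6 new (m, o, r, f, e, n)
Total nodes = 9 + 6 + 11 + 7 + 6 + 6 = 45

45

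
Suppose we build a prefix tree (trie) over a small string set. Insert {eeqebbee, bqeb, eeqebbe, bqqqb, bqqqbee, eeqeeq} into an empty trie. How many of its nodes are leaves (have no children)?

A leaf is a node with no children — equivalently, the end of a word that is not a proper prefix of any other stored word.
Those words: "bqeb", "bqqqbee", "eeqebbee", "eeqeeq"
Leaf count: 4

4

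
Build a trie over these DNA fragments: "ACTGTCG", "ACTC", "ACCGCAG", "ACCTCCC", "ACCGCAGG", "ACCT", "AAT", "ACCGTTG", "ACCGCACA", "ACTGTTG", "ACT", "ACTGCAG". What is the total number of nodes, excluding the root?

30

Trie structure (* marks end of a word):
(root)
└─ A
   ├─ A
   │  └─ T *
   └─ C
      ├─ C
      │  ├─ G
      │  │  ├─ C
      │  │  │  └─ A
      │  │  │     ├─ C
      │  │  │     │  └─ A *
      │  │  │     └─ G *
      │  │  │        └─ G *
      │  │  └─ T
      │  │     └─ T
      │  │        └─ G *
      │  └─ T *
      │     └─ C
      │        └─ C
      │           └─ C *
      └─ T *
         ├─ C *
         └─ G
            ├─ C
            │  └─ A
            │     └─ G *
            └─ T
               ├─ C
               │  └─ G *
               └─ T
                  └─ G *
Counting every labelled node above: 30.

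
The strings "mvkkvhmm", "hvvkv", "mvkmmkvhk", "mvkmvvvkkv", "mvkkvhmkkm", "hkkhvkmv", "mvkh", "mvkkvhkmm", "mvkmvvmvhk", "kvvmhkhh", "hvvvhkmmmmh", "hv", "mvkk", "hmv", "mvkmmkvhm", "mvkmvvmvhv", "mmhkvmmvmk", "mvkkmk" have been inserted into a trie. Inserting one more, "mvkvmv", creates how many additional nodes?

3

The longest prefix of "mvkvmv" already in the trie is "mvk" (length 3).
So 6 − 3 = 3 new nodes.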